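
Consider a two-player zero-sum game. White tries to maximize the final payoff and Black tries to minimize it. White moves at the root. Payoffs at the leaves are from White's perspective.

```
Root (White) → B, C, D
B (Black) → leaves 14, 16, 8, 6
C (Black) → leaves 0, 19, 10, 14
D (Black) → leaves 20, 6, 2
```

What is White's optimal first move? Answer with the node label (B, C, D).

B (Black): min(14, 16, 8, 6) = 6
C (Black): min(0, 19, 10, 14) = 0
D (Black): min(20, 6, 2) = 2
Root (White): max(6, 0, 2) = 6
White picks the child with the highest value: B (value 6).

B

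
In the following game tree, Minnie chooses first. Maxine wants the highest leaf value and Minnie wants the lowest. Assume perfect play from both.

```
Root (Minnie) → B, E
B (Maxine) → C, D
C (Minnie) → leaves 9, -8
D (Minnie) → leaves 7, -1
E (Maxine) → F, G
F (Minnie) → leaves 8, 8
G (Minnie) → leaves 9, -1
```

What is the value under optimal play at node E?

F: min(8, 8) = 8
G: min(9, -1) = -1
E: max(8, -1) = 8

8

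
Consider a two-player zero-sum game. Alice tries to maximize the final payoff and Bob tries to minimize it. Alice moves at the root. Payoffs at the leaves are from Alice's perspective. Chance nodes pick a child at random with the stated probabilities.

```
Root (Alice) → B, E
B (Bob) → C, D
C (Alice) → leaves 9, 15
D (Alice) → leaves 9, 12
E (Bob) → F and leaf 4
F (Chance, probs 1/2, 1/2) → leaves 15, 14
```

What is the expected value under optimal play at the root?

C (Alice): max(9, 15) = 15
D (Alice): max(9, 12) = 12
B (Bob): min(15, 12) = 12
F (Chance): 1/2·15 + 1/2·14 = 14.5
E (Bob): min(14.5, 4) = 4
Root (Alice): max(12, 4) = 12

12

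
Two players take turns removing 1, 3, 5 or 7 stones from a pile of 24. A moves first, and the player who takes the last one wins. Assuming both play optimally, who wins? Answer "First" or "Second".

Second

Compute winning (W) and losing (L) positions by backward induction:
i:   0  1  2  3  4  5  6  7  8  9 10 11 12 13 14 15 16 17 18 19 20 21 22 23 24
     L  W  L  W  L  W  L  W  L  W  L  W  L  W  L  W  L  W  L  W  L  W  L  W  L
Position 24 is L, so the second player wins.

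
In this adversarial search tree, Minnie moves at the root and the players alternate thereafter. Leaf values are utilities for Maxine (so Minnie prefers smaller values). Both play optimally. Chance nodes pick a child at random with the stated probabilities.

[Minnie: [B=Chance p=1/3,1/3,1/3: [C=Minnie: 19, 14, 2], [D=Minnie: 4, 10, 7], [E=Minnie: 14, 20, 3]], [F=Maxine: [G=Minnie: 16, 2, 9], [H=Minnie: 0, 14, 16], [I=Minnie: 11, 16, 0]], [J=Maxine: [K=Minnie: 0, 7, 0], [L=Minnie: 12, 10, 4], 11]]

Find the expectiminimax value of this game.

C (Minnie): min(19, 14, 2) = 2
D (Minnie): min(4, 10, 7) = 4
E (Minnie): min(14, 20, 3) = 3
B (Chance): 1/3·2 + 1/3·4 + 1/3·3 = 3
G (Minnie): min(16, 2, 9) = 2
H (Minnie): min(0, 14, 16) = 0
I (Minnie): min(11, 16, 0) = 0
F (Maxine): max(2, 0, 0) = 2
K (Minnie): min(0, 7, 0) = 0
L (Minnie): min(12, 10, 4) = 4
J (Maxine): max(0, 4, 11) = 11
Root (Minnie): min(3, 2, 11) = 2

2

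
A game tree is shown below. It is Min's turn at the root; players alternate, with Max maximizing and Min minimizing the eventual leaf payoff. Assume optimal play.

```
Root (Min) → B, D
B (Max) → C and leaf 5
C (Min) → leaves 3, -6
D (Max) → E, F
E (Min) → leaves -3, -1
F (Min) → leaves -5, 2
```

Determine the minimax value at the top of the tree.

-3

C (Min): min(3, -6) = -6
B (Max): max(-6, 5) = 5
E (Min): min(-3, -1) = -3
F (Min): min(-5, 2) = -5
D (Max): max(-3, -5) = -3
Root (Min): min(5, -3) = -3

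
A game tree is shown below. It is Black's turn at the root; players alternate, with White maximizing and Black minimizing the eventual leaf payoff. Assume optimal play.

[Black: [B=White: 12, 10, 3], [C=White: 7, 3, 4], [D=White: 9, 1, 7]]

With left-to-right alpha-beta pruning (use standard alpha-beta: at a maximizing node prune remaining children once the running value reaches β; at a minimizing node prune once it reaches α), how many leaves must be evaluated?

7

B [α=-∞,β=+∞]: v=12
C [α=-∞,β=12]: v=7
D [α=-∞,β=7]: v=9 after child 1 ≥ β → β-cutoff, skip 2
Root [α=-∞,β=+∞]: v=7
Leaves evaluated: 7 of 9.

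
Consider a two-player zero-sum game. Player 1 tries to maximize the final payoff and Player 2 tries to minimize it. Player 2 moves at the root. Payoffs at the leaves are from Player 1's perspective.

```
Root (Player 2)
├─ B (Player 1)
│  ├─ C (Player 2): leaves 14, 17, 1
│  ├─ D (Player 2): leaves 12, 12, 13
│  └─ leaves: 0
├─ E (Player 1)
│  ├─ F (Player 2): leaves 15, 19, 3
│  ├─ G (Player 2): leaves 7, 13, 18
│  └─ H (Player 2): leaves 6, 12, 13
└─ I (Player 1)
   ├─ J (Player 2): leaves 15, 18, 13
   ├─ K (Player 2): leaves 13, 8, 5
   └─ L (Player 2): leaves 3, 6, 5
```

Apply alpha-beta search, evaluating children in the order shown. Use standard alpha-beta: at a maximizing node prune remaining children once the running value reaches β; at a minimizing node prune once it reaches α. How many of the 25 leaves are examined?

17

C [α=-∞,β=+∞]: v=1
D [α=1,β=+∞]: v=12
B [α=-∞,β=+∞]: v=12
F [α=-∞,β=12]: v=3
G [α=3,β=12]: v=7
H [α=7,β=12]: v=6 after child 1 ≤ α → α-cutoff, skip 2
E [α=-∞,β=12]: v=7
J [α=-∞,β=7]: v=13
I [α=-∞,β=7]: v=13 after child 1 ≥ β → β-cutoff, skip 2
Root [α=-∞,β=+∞]: v=7
Leaves evaluated: 17 of 25.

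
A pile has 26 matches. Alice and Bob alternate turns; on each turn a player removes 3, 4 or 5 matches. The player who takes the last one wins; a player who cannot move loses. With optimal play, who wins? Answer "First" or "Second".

Second

W/L table (W = player to move can force a win):
i:   0  1  2  3  4  5  6  7  8  9 10 11 12 13 14 15 16 17 18 19 20 21 22 23 24 25 26
     L  L  L  W  W  W  W  W  L  L  L  W  W  W  W  W  L  L  L  W  W  W  W  W  L  L  L
Position 26 is L, so the second player wins.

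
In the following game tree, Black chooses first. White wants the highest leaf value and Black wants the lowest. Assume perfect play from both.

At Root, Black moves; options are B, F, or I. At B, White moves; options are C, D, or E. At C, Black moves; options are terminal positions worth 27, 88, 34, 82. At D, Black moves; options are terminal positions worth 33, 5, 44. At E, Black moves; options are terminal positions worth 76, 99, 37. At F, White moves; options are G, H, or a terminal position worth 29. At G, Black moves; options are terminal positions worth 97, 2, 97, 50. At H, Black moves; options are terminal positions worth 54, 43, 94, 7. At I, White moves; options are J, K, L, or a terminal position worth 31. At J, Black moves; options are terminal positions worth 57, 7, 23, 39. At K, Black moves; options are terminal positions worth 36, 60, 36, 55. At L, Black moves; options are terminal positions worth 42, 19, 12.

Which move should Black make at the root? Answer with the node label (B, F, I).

C (Black): min(27, 88, 34, 82) = 27
D (Black): min(33, 5, 44) = 5
E (Black): min(76, 99, 37) = 37
B (White): max(27, 5, 37) = 37
G (Black): min(97, 2, 97, 50) = 2
H (Black): min(54, 43, 94, 7) = 7
F (White): max(2, 7, 29) = 29
J (Black): min(57, 7, 23, 39) = 7
K (Black): min(36, 60, 36, 55) = 36
L (Black): min(42, 19, 12) = 12
I (White): max(7, 36, 12, 31) = 36
Root (Black): min(37, 29, 36) = 29
Black picks the child with the lowest value: F (value 29).

F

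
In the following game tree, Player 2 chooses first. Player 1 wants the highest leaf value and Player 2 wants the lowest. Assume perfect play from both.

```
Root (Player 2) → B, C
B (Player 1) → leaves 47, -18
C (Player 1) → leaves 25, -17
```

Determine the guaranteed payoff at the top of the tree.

25

B (Player 1): max(47, -18) = 47
C (Player 1): max(25, -17) = 25
Root (Player 2): min(47, 25) = 25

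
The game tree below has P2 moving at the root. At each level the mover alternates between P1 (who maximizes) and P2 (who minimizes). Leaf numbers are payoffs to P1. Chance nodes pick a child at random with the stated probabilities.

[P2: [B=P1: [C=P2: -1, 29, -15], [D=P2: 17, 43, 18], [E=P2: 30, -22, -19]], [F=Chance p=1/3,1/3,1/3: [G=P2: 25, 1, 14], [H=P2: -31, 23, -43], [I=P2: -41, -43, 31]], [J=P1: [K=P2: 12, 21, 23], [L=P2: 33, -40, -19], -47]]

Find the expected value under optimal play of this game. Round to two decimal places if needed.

-28.33

C (P2): min(-1, 29, -15) = -15
D (P2): min(17, 43, 18) = 17
E (P2): min(30, -22, -19) = -22
B (P1): max(-15, 17, -22) = 17
G (P2): min(25, 1, 14) = 1
H (P2): min(-31, 23, -43) = -43
I (P2): min(-41, -43, 31) = -43
F (Chance): 1/3·1 + 1/3·-43 + 1/3·-43 = -28.33
K (P2): min(12, 21, 23) = 12
L (P2): min(33, -40, -19) = -40
J (P1): max(12, -40, -47) = 12
Root (P2): min(17, -28.33, 12) = -28.33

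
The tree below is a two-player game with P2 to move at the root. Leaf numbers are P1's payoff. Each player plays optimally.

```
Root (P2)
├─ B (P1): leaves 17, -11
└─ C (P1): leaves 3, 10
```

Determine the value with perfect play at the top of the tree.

B (P1): max(17, -11) = 17
C (P1): max(3, 10) = 10
Root (P2): min(17, 10) = 10

10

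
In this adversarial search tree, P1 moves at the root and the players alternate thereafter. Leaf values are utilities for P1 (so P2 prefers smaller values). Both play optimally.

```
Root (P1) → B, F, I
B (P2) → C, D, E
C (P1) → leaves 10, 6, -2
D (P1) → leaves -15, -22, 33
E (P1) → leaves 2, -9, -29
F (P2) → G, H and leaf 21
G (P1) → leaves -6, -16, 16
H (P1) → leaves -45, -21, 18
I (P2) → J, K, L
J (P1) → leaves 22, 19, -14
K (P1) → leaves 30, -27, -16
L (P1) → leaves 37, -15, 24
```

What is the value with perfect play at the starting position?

C (P1): max(10, 6, -2) = 10
D (P1): max(-15, -22, 33) = 33
E (P1): max(2, -9, -29) = 2
B (P2): min(10, 33, 2) = 2
G (P1): max(-6, -16, 16) = 16
H (P1): max(-45, -21, 18) = 18
F (P2): min(16, 18, 21) = 16
J (P1): max(22, 19, -14) = 22
K (P1): max(30, -27, -16) = 30
L (P1): max(37, -15, 24) = 37
I (P2): min(22, 30, 37) = 22
Root (P1): max(2, 16, 22) = 22

22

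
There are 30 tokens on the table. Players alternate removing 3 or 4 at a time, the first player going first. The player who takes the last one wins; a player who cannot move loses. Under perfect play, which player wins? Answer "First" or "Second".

Compute winning (W) and losing (L) positions by backward induction:
i:   0  1  2  3  4  5  6  7  8  9 10 11 12 13 14 15 16 17 18 19 20 21 22 23 24 25 26 27 28 29 30
     L  L  L  W  W  W  W  L  L  L  W  W  W  W  L  L  L  W  W  W  W  L  L  L  W  W  W  W  L  L  L
Position 30 is L, so the second player wins.

Second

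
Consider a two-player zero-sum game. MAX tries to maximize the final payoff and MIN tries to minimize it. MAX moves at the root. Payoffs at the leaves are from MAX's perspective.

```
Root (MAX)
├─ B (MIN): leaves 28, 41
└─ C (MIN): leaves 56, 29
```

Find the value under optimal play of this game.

B (MIN): min(28, 41) = 28
C (MIN): min(56, 29) = 29
Root (MAX): max(28, 29) = 29

29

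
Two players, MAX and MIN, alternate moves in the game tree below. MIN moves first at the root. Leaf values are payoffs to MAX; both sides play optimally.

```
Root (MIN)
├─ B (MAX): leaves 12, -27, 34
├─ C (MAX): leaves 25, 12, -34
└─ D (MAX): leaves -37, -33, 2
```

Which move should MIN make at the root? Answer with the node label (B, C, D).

B (MAX): max(12, -27, 34) = 34
C (MAX): max(25, 12, -34) = 25
D (MAX): max(-37, -33, 2) = 2
Root (MIN): min(34, 25, 2) = 2
MIN picks the child with the lowest value: D (value 2).

D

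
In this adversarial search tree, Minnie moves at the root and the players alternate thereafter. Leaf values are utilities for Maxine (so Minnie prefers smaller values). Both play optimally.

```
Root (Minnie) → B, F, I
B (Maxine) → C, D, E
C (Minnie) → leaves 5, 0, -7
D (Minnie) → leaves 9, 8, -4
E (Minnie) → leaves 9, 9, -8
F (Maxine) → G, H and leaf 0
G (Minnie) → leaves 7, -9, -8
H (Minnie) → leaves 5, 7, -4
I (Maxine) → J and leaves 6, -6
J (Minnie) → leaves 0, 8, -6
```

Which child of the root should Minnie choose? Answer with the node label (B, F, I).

C (Minnie): min(5, 0, -7) = -7
D (Minnie): min(9, 8, -4) = -4
E (Minnie): min(9, 9, -8) = -8
B (Maxine): max(-7, -4, -8) = -4
G (Minnie): min(7, -9, -8) = -9
H (Minnie): min(5, 7, -4) = -4
F (Maxine): max(-9, -4, 0) = 0
J (Minnie): min(0, 8, -6) = -6
I (Maxine): max(-6, 6, -6) = 6
Root (Minnie): min(-4, 0, 6) = -4
Minnie picks the child with the lowest value: B (value -4).

B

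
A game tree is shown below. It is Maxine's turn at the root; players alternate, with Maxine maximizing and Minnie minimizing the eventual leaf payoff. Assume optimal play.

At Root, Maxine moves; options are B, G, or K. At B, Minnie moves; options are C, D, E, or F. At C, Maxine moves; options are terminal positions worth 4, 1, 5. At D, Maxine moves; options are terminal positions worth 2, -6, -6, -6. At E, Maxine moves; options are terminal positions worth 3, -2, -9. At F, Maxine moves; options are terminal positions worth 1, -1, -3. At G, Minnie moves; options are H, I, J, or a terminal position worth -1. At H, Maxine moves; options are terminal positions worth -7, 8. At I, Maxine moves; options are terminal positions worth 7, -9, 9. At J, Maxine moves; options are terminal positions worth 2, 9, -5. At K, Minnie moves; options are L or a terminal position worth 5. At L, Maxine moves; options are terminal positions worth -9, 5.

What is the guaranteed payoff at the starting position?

C (Maxine): max(4, 1, 5) = 5
D (Maxine): max(2, -6, -6, -6) = 2
E (Maxine): max(3, -2, -9) = 3
F (Maxine): max(1, -1, -3) = 1
B (Minnie): min(5, 2, 3, 1) = 1
H (Maxine): max(-7, 8) = 8
I (Maxine): max(7, -9, 9) = 9
J (Maxine): max(2, 9, -5) = 9
G (Minnie): min(8, 9, 9, -1) = -1
L (Maxine): max(-9, 5) = 5
K (Minnie): min(5, 5) = 5
Root (Maxine): max(1, -1, 5) = 5

5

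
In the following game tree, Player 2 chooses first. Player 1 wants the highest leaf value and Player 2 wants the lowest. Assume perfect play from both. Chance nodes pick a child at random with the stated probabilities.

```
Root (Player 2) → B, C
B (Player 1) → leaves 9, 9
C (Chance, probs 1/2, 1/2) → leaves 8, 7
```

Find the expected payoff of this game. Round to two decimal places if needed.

7.5

B (Player 1): max(9, 9) = 9
C (Chance): 1/2·8 + 1/2·7 = 7.5
Root (Player 2): min(9, 7.5) = 7.5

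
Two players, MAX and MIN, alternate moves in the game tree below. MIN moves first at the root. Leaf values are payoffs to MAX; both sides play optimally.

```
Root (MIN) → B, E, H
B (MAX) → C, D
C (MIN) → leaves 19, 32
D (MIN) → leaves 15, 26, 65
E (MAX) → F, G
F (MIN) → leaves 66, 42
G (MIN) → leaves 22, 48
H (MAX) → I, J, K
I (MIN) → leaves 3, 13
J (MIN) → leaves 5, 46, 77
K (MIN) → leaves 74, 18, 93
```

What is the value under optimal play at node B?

C: min(19, 32) = 19
D: min(15, 26, 65) = 15
B: max(19, 15) = 19

19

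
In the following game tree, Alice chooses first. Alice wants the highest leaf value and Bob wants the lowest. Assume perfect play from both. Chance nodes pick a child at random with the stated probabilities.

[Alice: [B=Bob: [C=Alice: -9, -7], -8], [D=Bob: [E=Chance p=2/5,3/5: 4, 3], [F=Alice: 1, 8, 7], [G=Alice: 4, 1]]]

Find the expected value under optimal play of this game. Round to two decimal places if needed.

C (Alice): max(-9, -7) = -7
B (Bob): min(-7, -8) = -8
E (Chance): 2/5·4 + 3/5·3 = 3.4
F (Alice): max(1, 8, 7) = 8
G (Alice): max(4, 1) = 4
D (Bob): min(3.4, 8, 4) = 3.4
Root (Alice): max(-8, 3.4) = 3.4

3.4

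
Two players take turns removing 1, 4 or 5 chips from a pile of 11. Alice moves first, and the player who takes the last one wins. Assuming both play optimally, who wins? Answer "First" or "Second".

First

Mark each pile size as W (mover wins) or L (mover loses):
i:   0  1  2  3  4  5  6  7  8  9 10 11
     L  W  L  W  W  W  W  W  L  W  L  W
Position 11 is W, so the first player wins.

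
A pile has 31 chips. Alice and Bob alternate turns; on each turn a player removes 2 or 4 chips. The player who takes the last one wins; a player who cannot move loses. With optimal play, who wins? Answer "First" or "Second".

Compute winning (W) and losing (L) positions by backward induction:
i:   0  1  2  3  4  5  6  7  8  9 10 11 12 13 14 15 16 17 18 19 20 21 22 23 24 25 26 27 28 29 30 31
     L  L  W  W  W  W  L  L  W  W  W  W  L  L  W  W  W  W  L  L  W  W  W  W  L  L  W  W  W  W  L  L
Position 31 is L, so the second player wins.

Second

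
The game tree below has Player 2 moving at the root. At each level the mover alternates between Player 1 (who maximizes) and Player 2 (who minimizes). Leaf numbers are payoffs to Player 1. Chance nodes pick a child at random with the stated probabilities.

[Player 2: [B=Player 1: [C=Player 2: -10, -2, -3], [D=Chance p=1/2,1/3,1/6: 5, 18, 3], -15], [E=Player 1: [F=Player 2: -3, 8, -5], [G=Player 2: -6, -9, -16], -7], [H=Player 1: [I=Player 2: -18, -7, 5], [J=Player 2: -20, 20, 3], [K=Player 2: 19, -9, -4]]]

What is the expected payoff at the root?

-9

C (Player 2): min(-10, -2, -3) = -10
D (Chance): 1/2·5 + 1/3·18 + 1/6·3 = 9
B (Player 1): max(-10, 9, -15) = 9
F (Player 2): min(-3, 8, -5) = -5
G (Player 2): min(-6, -9, -16) = -16
E (Player 1): max(-5, -16, -7) = -5
I (Player 2): min(-18, -7, 5) = -18
J (Player 2): min(-20, 20, 3) = -20
K (Player 2): min(19, -9, -4) = -9
H (Player 1): max(-18, -20, -9) = -9
Root (Player 2): min(9, -5, -9) = -9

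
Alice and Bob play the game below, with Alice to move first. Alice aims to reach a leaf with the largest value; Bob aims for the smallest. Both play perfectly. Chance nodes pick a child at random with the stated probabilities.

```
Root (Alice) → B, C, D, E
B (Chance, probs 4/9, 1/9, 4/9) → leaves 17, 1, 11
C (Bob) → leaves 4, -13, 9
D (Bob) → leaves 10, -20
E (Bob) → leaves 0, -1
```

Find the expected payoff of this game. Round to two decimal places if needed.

12.56

B (Chance): 4/9·17 + 1/9·1 + 4/9·11 = 12.56
C (Bob): min(4, -13, 9) = -13
D (Bob): min(10, -20) = -20
E (Bob): min(0, -1) = -1
Root (Alice): max(12.56, -13, -20, -1) = 12.56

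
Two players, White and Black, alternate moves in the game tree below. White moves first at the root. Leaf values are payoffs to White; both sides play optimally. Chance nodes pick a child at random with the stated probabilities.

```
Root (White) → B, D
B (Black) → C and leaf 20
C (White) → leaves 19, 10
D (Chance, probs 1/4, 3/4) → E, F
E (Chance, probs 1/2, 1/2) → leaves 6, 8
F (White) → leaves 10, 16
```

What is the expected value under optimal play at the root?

19

C (White): max(19, 10) = 19
B (Black): min(19, 20) = 19
E (Chance): 1/2·6 + 1/2·8 = 7
F (White): max(10, 16) = 16
D (Chance): 1/4·7 + 3/4·16 = 13.75
Root (White): max(19, 13.75) = 19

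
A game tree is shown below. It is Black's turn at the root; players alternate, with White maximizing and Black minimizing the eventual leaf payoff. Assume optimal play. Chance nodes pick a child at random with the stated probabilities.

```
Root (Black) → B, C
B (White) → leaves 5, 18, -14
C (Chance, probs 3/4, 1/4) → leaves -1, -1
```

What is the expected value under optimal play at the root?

-1

B (White): max(5, 18, -14) = 18
C (Chance): 3/4·-1 + 1/4·-1 = -1
Root (Black): min(18, -1) = -1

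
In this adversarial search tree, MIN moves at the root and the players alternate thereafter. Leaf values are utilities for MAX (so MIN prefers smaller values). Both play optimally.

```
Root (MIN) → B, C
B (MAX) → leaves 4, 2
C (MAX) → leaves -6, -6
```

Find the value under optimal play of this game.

-6

B (MAX): max(4, 2) = 4
C (MAX): max(-6, -6) = -6
Root (MIN): min(4, -6) = -6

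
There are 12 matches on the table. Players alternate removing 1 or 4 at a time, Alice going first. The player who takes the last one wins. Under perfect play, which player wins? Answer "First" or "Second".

Second

Positions where the player to move wins (W) vs loses (L):
i:   0  1  2  3  4  5  6  7  8  9 10 11 12
     L  W  L  W  W  L  W  L  W  W  L  W  L
Position 12 is L, so the second player wins.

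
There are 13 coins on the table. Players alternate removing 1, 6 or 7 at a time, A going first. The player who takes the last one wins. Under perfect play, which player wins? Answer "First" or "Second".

First

Mark each pile size as W (mover wins) or L (mover loses):
i:   0  1  2  3  4  5  6  7  8  9 10 11 12 13
     L  W  L  W  L  W  W  W  W  W  W  W  L  W
Position 13 is W, so the first player wins.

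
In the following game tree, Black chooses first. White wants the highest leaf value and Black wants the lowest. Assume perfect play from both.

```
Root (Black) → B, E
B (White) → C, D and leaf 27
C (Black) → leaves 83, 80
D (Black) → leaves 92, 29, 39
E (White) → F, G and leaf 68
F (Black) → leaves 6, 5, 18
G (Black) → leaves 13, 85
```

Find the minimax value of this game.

68

C (Black): min(83, 80) = 80
D (Black): min(92, 29, 39) = 29
B (White): max(80, 29, 27) = 80
F (Black): min(6, 5, 18) = 5
G (Black): min(13, 85) = 13
E (White): max(5, 13, 68) = 68
Root (Black): min(80, 68) = 68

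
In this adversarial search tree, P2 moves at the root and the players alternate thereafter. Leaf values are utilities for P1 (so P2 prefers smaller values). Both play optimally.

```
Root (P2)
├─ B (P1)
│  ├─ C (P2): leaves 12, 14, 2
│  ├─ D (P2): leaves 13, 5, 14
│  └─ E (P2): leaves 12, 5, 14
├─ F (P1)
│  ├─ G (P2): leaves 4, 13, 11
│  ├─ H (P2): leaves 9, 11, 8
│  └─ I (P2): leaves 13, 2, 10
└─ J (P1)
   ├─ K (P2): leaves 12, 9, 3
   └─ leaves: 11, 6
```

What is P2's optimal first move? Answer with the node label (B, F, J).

B

C (P2): min(12, 14, 2) = 2
D (P2): min(13, 5, 14) = 5
E (P2): min(12, 5, 14) = 5
B (P1): max(2, 5, 5) = 5
G (P2): min(4, 13, 11) = 4
H (P2): min(9, 11, 8) = 8
I (P2): min(13, 2, 10) = 2
F (P1): max(4, 8, 2) = 8
K (P2): min(12, 9, 3) = 3
J (P1): max(3, 11, 6) = 11
Root (P2): min(5, 8, 11) = 5
P2 picks the child with the lowest value: B (value 5).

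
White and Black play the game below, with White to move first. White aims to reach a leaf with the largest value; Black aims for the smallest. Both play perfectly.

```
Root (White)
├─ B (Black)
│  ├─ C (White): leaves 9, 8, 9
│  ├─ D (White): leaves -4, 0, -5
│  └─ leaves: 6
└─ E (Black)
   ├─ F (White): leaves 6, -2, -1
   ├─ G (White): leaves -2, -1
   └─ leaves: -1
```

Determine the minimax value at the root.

C (White): max(9, 8, 9) = 9
D (White): max(-4, 0, -5) = 0
B (Black): min(9, 0, 6) = 0
F (White): max(6, -2, -1) = 6
G (White): max(-2, -1) = -1
E (Black): min(6, -1, -1) = -1
Root (White): max(0, -1) = 0

0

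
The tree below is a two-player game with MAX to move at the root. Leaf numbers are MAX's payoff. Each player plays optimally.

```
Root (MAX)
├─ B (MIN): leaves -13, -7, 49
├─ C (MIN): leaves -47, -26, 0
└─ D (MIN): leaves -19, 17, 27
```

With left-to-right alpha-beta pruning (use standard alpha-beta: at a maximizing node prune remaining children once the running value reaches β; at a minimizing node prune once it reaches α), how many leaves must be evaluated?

5

B [α=-∞,β=+∞]: v=-13
C [α=-13,β=+∞]: v=-47 after child 1 ≤ α → α-cutoff, skip 2
D [α=-13,β=+∞]: v=-19 after child 1 ≤ α → α-cutoff, skip 2
Root [α=-∞,β=+∞]: v=-13
Leaves evaluated: 5 of 9.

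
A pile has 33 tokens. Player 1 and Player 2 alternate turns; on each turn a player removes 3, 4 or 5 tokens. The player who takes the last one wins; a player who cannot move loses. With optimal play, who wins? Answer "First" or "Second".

Positions where the player to move wins (W) vs loses (L):
i:   0  1  2  3  4  5  6  7  8  9 10 11 12 13 14 15 16 17 18 19 20 21 22 23 24 25 26 27 28 29 30 31 32 33
     L  L  L  W  W  W  W  W  L  L  L  W  W  W  W  W  L  L  L  W  W  W  W  W  L  L  L  W  W  W  W  W  L  L
Position 33 is L, so the second player wins.

Second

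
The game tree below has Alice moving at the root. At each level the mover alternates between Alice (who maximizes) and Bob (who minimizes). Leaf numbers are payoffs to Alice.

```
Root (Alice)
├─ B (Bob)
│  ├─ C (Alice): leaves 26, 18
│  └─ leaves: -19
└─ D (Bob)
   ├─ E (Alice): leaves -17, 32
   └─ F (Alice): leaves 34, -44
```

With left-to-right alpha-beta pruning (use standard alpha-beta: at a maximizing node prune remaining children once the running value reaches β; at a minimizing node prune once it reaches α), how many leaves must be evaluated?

6

C [α=-∞,β=+∞]: v=26
B [α=-∞,β=+∞]: v=-19
E [α=-19,β=+∞]: v=32
F [α=-19,β=32]: v=34 after child 1 ≥ β → β-cutoff, skip 1
D [α=-19,β=+∞]: v=32
Root [α=-∞,β=+∞]: v=32
Leaves evaluated: 6 of 7.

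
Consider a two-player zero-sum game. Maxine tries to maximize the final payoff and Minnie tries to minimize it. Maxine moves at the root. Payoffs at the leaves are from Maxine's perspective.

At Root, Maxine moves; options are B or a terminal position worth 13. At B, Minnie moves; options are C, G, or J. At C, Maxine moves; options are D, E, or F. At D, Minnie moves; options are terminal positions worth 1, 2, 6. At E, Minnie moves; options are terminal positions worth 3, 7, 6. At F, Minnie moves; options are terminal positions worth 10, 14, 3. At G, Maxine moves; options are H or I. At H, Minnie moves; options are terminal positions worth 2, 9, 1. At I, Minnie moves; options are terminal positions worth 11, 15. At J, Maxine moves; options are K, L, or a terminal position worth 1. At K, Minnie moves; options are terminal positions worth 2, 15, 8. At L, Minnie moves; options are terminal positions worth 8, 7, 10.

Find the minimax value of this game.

13

D (Minnie): min(1, 2, 6) = 1
E (Minnie): min(3, 7, 6) = 3
F (Minnie): min(10, 14, 3) = 3
C (Maxine): max(1, 3, 3) = 3
H (Minnie): min(2, 9, 1) = 1
I (Minnie): min(11, 15) = 11
G (Maxine): max(1, 11) = 11
K (Minnie): min(2, 15, 8) = 2
L (Minnie): min(8, 7, 10) = 7
J (Maxine): max(2, 7, 1) = 7
B (Minnie): min(3, 11, 7) = 3
Root (Maxine): max(3, 13) = 13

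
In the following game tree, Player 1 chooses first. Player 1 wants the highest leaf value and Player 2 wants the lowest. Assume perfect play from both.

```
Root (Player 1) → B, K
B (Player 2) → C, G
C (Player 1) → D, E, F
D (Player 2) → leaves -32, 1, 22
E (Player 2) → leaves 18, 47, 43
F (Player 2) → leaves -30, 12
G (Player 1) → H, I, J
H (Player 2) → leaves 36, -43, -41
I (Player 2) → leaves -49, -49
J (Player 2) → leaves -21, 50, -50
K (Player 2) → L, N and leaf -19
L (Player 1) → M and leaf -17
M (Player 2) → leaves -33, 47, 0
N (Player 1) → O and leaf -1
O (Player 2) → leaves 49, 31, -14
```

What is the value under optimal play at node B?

-43

D: min(-32, 1, 22) = -32
E: min(18, 47, 43) = 18
F: min(-30, 12) = -30
C: max(-32, 18, -30) = 18
H: min(36, -43, -41) = -43
I: min(-49, -49) = -49
J: min(-21, 50, -50) = -50
G: max(-43, -49, -50) = -43
B: min(18, -43) = -43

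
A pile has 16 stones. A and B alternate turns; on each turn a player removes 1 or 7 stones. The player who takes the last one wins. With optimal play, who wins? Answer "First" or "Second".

Positions where the player to move wins (W) vs loses (L):
i:   0  1  2  3  4  5  6  7  8  9 10 11 12 13 14 15 16
     L  W  L  W  L  W  L  W  L  W  L  W  L  W  L  W  L
Position 16 is L, so the second player wins.

Second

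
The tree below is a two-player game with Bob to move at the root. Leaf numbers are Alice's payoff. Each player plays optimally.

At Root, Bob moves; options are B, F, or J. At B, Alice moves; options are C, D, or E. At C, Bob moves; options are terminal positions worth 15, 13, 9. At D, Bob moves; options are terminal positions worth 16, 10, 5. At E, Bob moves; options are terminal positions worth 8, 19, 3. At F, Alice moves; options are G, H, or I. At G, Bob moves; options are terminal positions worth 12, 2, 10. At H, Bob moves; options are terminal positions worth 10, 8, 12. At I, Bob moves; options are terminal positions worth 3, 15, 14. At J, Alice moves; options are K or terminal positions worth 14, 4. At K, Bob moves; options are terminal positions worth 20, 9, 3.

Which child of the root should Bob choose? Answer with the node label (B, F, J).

C (Bob): min(15, 13, 9) = 9
D (Bob): min(16, 10, 5) = 5
E (Bob): min(8, 19, 3) = 3
B (Alice): max(9, 5, 3) = 9
G (Bob): min(12, 2, 10) = 2
H (Bob): min(10, 8, 12) = 8
I (Bob): min(3, 15, 14) = 3
F (Alice): max(2, 8, 3) = 8
K (Bob): min(20, 9, 3) = 3
J (Alice): max(3, 14, 4) = 14
Root (Bob): min(9, 8, 14) = 8
Bob picks the child with the lowest value: F (value 8).

F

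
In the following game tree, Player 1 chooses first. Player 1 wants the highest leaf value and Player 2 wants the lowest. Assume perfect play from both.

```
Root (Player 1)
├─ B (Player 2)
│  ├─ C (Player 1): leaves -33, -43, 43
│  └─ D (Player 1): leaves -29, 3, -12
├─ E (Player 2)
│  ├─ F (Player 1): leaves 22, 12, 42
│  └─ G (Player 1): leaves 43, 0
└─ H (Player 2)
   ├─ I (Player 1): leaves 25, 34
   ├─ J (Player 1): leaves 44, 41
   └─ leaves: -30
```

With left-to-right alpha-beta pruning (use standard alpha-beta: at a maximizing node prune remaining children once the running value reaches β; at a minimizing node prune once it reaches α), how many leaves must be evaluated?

C [α=-∞,β=+∞]: v=43
D [α=-∞,β=43]: v=3
B [α=-∞,β=+∞]: v=3
F [α=3,β=+∞]: v=42
G [α=3,β=42]: v=43 after child 1 ≥ β → β-cutoff, skip 1
E [α=3,β=+∞]: v=42
I [α=42,β=+∞]: v=34
H [α=42,β=+∞]: v=34 after child 1 ≤ α → α-cutoff, skip 2
Root [α=-∞,β=+∞]: v=42
Leaves evaluated: 12 of 16.

12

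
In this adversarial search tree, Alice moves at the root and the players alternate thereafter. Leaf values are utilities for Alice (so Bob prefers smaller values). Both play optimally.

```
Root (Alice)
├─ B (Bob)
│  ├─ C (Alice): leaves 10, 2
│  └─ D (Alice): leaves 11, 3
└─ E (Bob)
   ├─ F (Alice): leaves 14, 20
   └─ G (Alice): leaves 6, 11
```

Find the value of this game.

11

C (Alice): max(10, 2) = 10
D (Alice): max(11, 3) = 11
B (Bob): min(10, 11) = 10
F (Alice): max(14, 20) = 20
G (Alice): max(6, 11) = 11
E (Bob): min(20, 11) = 11
Root (Alice): max(10, 11) = 11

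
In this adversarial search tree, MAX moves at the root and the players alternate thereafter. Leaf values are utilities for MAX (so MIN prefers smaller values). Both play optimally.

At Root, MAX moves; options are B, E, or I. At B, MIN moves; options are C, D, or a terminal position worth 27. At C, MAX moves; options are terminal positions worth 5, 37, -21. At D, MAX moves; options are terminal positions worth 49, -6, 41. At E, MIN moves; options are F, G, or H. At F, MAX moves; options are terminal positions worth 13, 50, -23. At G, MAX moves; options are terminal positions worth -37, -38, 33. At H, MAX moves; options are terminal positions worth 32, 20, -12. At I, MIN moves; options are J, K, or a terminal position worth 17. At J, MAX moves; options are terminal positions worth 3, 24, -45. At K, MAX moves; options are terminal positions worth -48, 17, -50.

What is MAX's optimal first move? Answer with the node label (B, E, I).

E

C (MAX): max(5, 37, -21) = 37
D (MAX): max(49, -6, 41) = 49
B (MIN): min(37, 49, 27) = 27
F (MAX): max(13, 50, -23) = 50
G (MAX): max(-37, -38, 33) = 33
H (MAX): max(32, 20, -12) = 32
E (MIN): min(50, 33, 32) = 32
J (MAX): max(3, 24, -45) = 24
K (MAX): max(-48, 17, -50) = 17
I (MIN): min(24, 17, 17) = 17
Root (MAX): max(27, 32, 17) = 32
MAX picks the child with the highest value: E (value 32).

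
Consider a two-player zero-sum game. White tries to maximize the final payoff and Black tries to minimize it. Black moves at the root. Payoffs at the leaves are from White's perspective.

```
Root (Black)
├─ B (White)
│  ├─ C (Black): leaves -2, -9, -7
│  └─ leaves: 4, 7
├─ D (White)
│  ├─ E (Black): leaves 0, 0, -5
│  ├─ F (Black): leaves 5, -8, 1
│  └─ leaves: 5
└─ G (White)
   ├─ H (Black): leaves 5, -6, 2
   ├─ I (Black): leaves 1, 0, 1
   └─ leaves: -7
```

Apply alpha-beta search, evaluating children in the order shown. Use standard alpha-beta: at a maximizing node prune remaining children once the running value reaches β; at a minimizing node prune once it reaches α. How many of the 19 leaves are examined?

C [α=-∞,β=+∞]: v=-9
B [α=-∞,β=+∞]: v=7
E [α=-∞,β=7]: v=-5
F [α=-5,β=7]: v=-8 after child 2 ≤ α → α-cutoff, skip 1
D [α=-∞,β=7]: v=5
H [α=-∞,β=5]: v=-6
I [α=-6,β=5]: v=0
G [α=-∞,β=5]: v=0
Root [α=-∞,β=+∞]: v=0
Leaves evaluated: 18 of 19.

18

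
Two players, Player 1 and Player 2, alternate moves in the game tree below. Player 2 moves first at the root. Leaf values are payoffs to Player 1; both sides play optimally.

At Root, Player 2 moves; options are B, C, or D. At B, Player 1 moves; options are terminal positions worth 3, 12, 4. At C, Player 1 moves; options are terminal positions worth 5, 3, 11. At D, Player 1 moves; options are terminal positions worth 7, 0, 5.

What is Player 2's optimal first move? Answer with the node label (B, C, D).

D

B (Player 1): max(3, 12, 4) = 12
C (Player 1): max(5, 3, 11) = 11
D (Player 1): max(7, 0, 5) = 7
Root (Player 2): min(12, 11, 7) = 7
Player 2 picks the child with the lowest value: D (value 7).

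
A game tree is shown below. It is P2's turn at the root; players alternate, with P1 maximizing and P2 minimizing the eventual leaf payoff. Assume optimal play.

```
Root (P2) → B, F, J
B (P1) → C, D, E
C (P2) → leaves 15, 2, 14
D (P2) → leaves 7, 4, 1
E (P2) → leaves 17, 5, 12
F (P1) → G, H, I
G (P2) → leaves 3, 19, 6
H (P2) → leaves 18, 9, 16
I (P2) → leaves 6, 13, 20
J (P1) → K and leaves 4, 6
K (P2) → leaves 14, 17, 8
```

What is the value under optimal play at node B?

C: min(15, 2, 14) = 2
D: min(7, 4, 1) = 1
E: min(17, 5, 12) = 5
B: max(2, 1, 5) = 5

5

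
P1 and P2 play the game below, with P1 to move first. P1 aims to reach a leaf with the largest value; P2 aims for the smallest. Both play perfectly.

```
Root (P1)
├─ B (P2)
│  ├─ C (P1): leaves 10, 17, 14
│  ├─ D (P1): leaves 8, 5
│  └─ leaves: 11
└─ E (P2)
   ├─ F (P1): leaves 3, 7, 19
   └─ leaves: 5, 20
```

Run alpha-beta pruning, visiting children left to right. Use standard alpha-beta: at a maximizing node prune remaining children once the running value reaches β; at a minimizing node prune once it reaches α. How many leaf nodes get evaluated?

C [α=-∞,β=+∞]: v=17
D [α=-∞,β=17]: v=8
B [α=-∞,β=+∞]: v=8
F [α=8,β=+∞]: v=19
E [α=8,β=+∞]: v=5 after child 2 ≤ α → α-cutoff, skip 1
Root [α=-∞,β=+∞]: v=8
Leaves evaluated: 10 of 11.

10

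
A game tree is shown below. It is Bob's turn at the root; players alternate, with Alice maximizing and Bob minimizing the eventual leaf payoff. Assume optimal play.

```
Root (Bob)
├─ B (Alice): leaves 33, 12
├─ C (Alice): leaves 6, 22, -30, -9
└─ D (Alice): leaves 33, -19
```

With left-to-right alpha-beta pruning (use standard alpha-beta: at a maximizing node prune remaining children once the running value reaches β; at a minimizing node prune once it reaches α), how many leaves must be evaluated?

7

B [α=-∞,β=+∞]: v=33
C [α=-∞,β=33]: v=22
D [α=-∞,β=22]: v=33 after child 1 ≥ β → β-cutoff, skip 1
Root [α=-∞,β=+∞]: v=22
Leaves evaluated: 7 of 8.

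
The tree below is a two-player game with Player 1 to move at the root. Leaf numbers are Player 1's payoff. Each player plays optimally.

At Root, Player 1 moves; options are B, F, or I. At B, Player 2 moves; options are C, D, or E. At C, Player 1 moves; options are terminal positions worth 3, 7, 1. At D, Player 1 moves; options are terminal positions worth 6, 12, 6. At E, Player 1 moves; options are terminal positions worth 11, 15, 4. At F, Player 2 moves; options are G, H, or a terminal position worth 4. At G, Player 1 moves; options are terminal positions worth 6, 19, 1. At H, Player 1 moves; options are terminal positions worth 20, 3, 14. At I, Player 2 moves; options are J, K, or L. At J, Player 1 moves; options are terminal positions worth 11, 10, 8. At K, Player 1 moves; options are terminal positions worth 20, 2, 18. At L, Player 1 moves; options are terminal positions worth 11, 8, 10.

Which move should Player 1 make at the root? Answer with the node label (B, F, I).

C (Player 1): max(3, 7, 1) = 7
D (Player 1): max(6, 12, 6) = 12
E (Player 1): max(11, 15, 4) = 15
B (Player 2): min(7, 12, 15) = 7
G (Player 1): max(6, 19, 1) = 19
H (Player 1): max(20, 3, 14) = 20
F (Player 2): min(19, 20, 4) = 4
J (Player 1): max(11, 10, 8) = 11
K (Player 1): max(20, 2, 18) = 20
L (Player 1): max(11, 8, 10) = 11
I (Player 2): min(11, 20, 11) = 11
Root (Player 1): max(7, 4, 11) = 11
Player 1 picks the child with the highest value: I (value 11).

I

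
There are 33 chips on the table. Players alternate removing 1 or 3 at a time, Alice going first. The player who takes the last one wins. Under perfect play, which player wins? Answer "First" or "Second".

First

i:   0  1  2  3  4  5  6  7  8  9 10 11 12 13 14 15 16 17 18 19 20 21 22 23 24 25 26 27 28 29 30 31 32 33
     L  W  L  W  L  W  L  W  L  W  L  W  L  W  L  W  L  W  L  W  L  W  L  W  L  W  L  W  L  W  L  W  L  W
Position 33 is W, so the first player wins.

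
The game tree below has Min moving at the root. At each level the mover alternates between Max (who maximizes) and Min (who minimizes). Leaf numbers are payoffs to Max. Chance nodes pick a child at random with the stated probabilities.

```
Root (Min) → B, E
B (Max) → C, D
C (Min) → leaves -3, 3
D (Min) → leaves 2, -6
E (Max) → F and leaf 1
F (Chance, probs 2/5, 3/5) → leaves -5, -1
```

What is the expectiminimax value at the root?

C (Min): min(-3, 3) = -3
D (Min): min(2, -6) = -6
B (Max): max(-3, -6) = -3
F (Chance): 2/5·-5 + 3/5·-1 = -2.6
E (Max): max(-2.6, 1) = 1
Root (Min): min(-3, 1) = -3

-3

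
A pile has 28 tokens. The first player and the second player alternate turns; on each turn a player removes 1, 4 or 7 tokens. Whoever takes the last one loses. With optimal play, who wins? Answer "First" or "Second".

First

i:   0  1  2  3  4  5  6  7  8  9 10 11 12 13 14 15 16 17 18 19 20 21 22 23 24 25 26 27 28
     W  L  W  L  W  W  L  W  W  L  W  L  W  W  L  W  W  L  W  L  W  W  L  W  W  L  W  L  W
Position 28 is W, so the first player wins.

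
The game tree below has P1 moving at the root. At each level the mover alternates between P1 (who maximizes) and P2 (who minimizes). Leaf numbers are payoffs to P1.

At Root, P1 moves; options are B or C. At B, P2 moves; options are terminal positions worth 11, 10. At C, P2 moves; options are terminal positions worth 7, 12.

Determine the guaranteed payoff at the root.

B (P2): min(11, 10) = 10
C (P2): min(7, 12) = 7
Root (P1): max(10, 7) = 10

10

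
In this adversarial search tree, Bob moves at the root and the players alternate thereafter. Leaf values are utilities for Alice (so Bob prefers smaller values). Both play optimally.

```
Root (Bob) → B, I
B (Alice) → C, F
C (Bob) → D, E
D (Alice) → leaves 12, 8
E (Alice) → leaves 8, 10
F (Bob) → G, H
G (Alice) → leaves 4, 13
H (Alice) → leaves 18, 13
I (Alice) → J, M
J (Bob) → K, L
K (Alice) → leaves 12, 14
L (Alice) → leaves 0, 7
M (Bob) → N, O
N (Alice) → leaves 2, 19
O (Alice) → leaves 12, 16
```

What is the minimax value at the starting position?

D (Alice): max(12, 8) = 12
E (Alice): max(8, 10) = 10
C (Bob): min(12, 10) = 10
G (Alice): max(4, 13) = 13
H (Alice): max(18, 13) = 18
F (Bob): min(13, 18) = 13
B (Alice): max(10, 13) = 13
K (Alice): max(12, 14) = 14
L (Alice): max(0, 7) = 7
J (Bob): min(14, 7) = 7
N (Alice): max(2, 19) = 19
O (Alice): max(12, 16) = 16
M (Bob): min(19, 16) = 16
I (Alice): max(7, 16) = 16
Root (Bob): min(13, 16) = 13

13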